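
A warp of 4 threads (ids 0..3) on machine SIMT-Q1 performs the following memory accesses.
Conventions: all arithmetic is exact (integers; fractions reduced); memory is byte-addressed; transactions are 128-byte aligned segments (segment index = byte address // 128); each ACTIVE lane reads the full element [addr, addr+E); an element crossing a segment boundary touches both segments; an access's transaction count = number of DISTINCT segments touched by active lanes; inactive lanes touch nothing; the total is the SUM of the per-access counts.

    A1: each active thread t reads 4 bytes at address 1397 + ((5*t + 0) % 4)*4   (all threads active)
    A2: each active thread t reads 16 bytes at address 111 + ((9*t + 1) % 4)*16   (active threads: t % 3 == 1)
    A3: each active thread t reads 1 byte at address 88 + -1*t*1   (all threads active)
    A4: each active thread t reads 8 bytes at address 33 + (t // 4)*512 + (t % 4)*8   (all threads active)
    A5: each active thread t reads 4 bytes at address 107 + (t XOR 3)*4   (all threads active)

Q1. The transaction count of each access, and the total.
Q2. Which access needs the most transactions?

A1: 2 transactions
A2: 1 transaction
A3: 1 transaction
A4: 1 transaction
A5: 1 transaction

Answer: 2,1,1,1,1; total 6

Answer: A1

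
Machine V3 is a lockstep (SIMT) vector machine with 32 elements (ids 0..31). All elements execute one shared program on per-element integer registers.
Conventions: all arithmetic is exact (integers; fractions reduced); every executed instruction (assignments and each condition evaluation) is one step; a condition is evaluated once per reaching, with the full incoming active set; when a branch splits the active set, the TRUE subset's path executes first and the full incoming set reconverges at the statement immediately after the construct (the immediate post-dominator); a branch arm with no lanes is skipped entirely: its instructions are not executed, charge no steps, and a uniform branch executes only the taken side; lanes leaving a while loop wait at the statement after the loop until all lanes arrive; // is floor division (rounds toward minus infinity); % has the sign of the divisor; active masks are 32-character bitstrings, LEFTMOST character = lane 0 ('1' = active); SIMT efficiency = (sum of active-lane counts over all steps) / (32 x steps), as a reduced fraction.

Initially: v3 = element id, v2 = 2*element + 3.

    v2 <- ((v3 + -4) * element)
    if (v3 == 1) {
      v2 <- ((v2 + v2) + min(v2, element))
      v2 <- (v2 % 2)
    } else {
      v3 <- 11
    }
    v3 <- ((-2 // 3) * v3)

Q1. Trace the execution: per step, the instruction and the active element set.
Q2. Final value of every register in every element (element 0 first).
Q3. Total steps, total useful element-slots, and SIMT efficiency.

step 0: v2 <- ((v3 + -4) * element)  11111111111111111111111111111111
step 1: eval (v3 == 1)               11111111111111111111111111111111
step 2: v2 <- ((v2 + v2) + min(v2, element)) 01000000000000000000000000000000
step 3: v2 <- (v2 % 2)               01000000000000000000000000000000
step 4: v3 <- 11                     10111111111111111111111111111111
step 5: v3 <- ((-2 // 3) * v3)       11111111111111111111111111111111

Answer: 6 steps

v3: -11,-1,-11,-11,-11,-11,-11,-11,-11,-11,-11,-11,-11,-11,-11,-11,-11,-11,-11,-11,-11,-11,-11,-11,-11,-11,-11,-11,-11,-11,-11,-11
v2: 0,1,-4,-3,0,5,12,21,32,45,60,77,96,117,140,165,192,221,252,285,320,357,396,437,480,525,572,621,672,725,780,837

steps = 6; useful = 129; efficiency = 129/192 = 43/64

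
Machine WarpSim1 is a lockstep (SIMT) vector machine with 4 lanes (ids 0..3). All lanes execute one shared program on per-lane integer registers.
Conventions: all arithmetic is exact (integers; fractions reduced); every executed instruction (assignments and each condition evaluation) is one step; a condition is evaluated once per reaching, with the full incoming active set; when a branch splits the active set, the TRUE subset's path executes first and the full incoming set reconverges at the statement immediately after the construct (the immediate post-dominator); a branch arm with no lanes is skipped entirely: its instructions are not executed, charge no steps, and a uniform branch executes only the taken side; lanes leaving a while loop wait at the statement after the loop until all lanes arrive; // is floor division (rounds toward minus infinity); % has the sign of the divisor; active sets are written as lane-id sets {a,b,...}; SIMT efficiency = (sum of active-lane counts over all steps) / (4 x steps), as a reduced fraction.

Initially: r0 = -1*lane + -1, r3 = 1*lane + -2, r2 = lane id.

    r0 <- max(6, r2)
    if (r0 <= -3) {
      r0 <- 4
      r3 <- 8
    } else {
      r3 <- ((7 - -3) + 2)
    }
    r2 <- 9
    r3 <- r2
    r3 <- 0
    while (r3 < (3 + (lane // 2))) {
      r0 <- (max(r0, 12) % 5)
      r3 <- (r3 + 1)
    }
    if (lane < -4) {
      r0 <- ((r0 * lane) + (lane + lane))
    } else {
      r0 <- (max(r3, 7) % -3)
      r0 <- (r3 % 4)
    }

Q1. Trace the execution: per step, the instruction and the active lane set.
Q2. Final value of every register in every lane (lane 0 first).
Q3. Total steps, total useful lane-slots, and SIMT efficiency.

step 0: r0 <- max(6, r2)             {0,1,2,3}
step 1: eval (r0 <= -3)              {0,1,2,3}
step 2: r3 <- ((7 - -3) + 2)         {0,1,2,3}
step 3: r2 <- 9                      {0,1,2,3}
step 4: r3 <- r2                     {0,1,2,3}
step 5: r3 <- 0                      {0,1,2,3}
step 6: eval (r3 < (3 + (lane // 2))) {0,1,2,3}
step 7: r0 <- (max(r0, 12) % 5)      {0,1,2,3}
step 8: r3 <- (r3 + 1)               {0,1,2,3}
step 9: eval (r3 < (3 + (lane // 2))) {0,1,2,3}
step 10: r0 <- (max(r0, 12) % 5)      {0,1,2,3}
step 11: r3 <- (r3 + 1)               {0,1,2,3}
step 12: eval (r3 < (3 + (lane // 2))) {0,1,2,3}
step 13: r0 <- (max(r0, 12) % 5)      {0,1,2,3}
step 14: r3 <- (r3 + 1)               {0,1,2,3}
step 15: eval (r3 < (3 + (lane // 2))) {0,1,2,3}
step 16: r0 <- (max(r0, 12) % 5)      {2,3}
step 17: r3 <- (r3 + 1)               {2,3}
step 18: eval (r3 < (3 + (lane // 2))) {2,3}
step 19: eval (lane < -4)             {0,1,2,3}
step 20: r0 <- (max(r3, 7) % -3)      {0,1,2,3}
step 21: r0 <- (r3 % 4)               {0,1,2,3}

Answer: 22 steps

r0: 3,3,0,0
r3: 3,3,4,4
r2: 9,9,9,9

steps = 22; useful = 82; efficiency = 82/88 = 41/44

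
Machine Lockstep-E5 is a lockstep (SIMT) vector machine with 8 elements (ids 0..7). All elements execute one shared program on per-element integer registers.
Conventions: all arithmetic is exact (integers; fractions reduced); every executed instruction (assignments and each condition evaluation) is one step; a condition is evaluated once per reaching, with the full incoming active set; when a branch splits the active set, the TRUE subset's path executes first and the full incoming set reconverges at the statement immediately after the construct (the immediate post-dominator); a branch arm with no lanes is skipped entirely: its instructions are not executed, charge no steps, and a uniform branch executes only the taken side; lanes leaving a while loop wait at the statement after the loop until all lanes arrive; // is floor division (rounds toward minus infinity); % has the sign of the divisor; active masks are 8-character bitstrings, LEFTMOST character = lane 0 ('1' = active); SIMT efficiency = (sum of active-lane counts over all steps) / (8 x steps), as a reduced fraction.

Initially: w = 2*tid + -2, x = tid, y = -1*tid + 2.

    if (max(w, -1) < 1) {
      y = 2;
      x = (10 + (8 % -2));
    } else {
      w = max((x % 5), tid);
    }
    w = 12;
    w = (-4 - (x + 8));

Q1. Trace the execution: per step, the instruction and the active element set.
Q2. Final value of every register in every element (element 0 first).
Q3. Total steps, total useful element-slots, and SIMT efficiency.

step 0: eval (max(w, -1) < 1)        11111111
step 1: y <- 2                       11000000
step 2: x <- (10 + (8 % -2))         11000000
step 3: w <- max((x % 5), tid)       00111111
step 4: w <- 12                      11111111
step 5: w <- (-4 - (x + 8))          11111111

Answer: 6 steps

w: -22,-22,-14,-15,-16,-17,-18,-19
x: 10,10,2,3,4,5,6,7
y: 2,2,0,-1,-2,-3,-4,-5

steps = 6; useful = 34; efficiency = 34/48 = 17/24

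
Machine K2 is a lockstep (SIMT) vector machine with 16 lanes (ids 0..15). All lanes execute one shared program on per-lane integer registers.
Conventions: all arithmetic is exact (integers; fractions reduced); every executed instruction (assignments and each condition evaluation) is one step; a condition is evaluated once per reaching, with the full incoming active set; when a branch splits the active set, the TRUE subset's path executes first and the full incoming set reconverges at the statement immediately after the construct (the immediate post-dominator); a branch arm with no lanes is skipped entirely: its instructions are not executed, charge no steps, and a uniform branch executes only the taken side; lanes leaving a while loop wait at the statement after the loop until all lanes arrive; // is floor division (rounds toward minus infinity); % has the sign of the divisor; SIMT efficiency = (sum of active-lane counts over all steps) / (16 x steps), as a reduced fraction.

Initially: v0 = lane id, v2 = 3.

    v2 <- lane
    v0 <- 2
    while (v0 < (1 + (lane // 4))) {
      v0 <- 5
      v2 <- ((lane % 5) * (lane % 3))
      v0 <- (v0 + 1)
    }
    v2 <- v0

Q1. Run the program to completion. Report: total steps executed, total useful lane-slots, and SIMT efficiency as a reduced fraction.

Answer: 8 steps, 96 useful, 3/4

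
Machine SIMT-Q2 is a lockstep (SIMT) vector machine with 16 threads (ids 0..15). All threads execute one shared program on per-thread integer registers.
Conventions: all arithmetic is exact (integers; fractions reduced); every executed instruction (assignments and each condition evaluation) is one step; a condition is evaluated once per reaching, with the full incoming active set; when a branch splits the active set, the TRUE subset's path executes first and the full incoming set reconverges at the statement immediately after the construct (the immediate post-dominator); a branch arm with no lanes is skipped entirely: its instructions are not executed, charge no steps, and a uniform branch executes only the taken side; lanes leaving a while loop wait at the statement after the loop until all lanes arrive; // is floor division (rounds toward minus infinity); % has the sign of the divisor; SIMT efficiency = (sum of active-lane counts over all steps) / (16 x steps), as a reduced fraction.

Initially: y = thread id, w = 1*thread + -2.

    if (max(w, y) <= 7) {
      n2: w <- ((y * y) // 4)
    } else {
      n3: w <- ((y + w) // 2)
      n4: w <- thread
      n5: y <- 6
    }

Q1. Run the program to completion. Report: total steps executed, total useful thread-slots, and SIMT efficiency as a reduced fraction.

Answer: 5 steps, 48 useful, 3/5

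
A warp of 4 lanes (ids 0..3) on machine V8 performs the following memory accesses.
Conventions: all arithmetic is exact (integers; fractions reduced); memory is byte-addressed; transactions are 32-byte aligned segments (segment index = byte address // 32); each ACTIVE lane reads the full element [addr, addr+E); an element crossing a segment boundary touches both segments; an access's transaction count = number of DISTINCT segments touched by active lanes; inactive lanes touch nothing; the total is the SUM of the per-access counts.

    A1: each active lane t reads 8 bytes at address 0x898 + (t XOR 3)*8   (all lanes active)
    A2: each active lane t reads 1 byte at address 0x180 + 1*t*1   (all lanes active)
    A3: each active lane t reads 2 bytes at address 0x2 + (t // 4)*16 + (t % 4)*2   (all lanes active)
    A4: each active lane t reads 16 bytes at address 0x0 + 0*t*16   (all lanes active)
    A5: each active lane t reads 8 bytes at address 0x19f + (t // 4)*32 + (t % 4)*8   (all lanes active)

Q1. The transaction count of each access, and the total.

A1: 2 transactions
A2: 1 transaction
A3: 1 transaction
A4: 1 transaction
A5: 2 transactions

Answer: 2,1,1,1,2; total 7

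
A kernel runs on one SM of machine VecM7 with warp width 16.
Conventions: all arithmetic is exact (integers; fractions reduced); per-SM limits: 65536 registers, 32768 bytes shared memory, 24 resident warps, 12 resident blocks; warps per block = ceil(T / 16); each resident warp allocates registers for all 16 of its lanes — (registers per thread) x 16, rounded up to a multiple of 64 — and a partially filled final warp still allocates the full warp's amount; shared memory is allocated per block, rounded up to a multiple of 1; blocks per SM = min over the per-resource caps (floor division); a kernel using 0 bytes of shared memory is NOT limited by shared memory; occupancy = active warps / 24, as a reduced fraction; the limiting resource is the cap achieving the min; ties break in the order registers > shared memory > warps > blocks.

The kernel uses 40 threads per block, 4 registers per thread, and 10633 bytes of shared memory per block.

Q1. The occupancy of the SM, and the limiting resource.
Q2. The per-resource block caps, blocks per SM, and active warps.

Answer: occupancy 3/8, limited by shared memory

registers: 341 blocks
shared memory: 3 blocks
warps: 8 blocks
blocks: 12 blocks

Answer: 3 blocks, 9 active warps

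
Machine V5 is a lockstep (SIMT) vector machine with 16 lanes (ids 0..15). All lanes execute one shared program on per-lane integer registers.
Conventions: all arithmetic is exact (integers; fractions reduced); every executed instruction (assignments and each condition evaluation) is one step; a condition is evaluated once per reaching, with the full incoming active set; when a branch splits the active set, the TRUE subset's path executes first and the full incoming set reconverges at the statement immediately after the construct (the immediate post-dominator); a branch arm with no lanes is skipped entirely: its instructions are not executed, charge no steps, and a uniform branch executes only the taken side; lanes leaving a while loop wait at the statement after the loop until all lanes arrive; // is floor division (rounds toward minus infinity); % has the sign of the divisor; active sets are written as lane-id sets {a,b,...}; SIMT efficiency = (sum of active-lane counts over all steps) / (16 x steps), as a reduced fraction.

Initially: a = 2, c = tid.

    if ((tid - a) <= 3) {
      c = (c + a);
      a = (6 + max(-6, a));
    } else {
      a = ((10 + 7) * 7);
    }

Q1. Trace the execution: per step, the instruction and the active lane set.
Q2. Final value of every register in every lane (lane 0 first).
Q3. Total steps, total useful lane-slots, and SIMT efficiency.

step 0: eval ((tid - a) <= 3)        {0,1,2,3,4,5,6,7,8,9,10,11,12,13,14,15}
step 1: c <- (c + a)                 {0,1,2,3,4,5}
step 2: a <- (6 + max(-6, a))        {0,1,2,3,4,5}
step 3: a <- ((10 + 7) * 7)          {6,7,8,9,10,11,12,13,14,15}

Answer: 4 steps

a: 8,8,8,8,8,8,119,119,119,119,119,119,119,119,119,119
c: 2,3,4,5,6,7,6,7,8,9,10,11,12,13,14,15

steps = 4; useful = 38; efficiency = 38/64 = 19/32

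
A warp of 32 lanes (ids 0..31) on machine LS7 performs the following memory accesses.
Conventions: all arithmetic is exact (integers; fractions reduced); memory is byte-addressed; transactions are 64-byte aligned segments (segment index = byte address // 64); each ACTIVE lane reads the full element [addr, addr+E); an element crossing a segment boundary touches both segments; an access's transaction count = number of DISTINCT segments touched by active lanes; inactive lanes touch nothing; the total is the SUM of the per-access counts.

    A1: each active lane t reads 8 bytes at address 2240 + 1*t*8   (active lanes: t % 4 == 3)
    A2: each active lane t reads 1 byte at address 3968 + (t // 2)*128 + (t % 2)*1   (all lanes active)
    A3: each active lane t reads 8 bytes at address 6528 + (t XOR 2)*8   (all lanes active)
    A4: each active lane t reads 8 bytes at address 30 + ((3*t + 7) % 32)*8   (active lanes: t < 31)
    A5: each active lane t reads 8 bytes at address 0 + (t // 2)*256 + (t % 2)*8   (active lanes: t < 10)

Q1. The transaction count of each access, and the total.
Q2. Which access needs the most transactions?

A1: 4 transactions
A2: 16 transactions
A3: 4 transactions
A4: 5 transactions
A5: 5 transactions

Answer: 4,16,4,5,5; total 34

Answer: A2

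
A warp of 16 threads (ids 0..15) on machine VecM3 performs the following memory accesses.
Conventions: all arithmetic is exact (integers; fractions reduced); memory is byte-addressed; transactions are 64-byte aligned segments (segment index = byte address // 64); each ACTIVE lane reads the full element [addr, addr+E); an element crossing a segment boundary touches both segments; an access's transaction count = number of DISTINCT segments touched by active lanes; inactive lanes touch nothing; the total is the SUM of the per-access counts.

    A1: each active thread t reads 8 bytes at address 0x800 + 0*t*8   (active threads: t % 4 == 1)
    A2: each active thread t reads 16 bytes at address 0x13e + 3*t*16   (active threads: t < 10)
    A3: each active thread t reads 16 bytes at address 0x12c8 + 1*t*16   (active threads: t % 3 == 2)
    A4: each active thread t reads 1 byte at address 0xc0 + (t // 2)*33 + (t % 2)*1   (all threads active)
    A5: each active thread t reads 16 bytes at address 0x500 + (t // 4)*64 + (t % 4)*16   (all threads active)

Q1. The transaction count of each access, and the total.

A1: 1 transaction
A2: 8 transactions
A3: 4 transactions
A4: 4 transactions
A5: 4 transactions

Answer: 1,8,4,4,4; total 21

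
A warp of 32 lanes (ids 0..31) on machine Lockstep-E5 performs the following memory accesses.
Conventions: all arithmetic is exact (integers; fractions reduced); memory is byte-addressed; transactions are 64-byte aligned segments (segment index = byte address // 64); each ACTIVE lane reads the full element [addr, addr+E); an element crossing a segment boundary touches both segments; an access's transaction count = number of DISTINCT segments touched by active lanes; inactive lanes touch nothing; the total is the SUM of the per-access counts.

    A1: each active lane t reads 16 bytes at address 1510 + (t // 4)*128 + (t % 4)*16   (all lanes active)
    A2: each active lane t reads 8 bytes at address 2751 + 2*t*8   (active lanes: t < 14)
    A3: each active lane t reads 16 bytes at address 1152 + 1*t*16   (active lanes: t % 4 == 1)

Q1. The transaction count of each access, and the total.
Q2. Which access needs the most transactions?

A1: 16 transactions
A2: 5 transactions
A3: 8 transactions

Answer: 16,5,8; total 29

Answer: A1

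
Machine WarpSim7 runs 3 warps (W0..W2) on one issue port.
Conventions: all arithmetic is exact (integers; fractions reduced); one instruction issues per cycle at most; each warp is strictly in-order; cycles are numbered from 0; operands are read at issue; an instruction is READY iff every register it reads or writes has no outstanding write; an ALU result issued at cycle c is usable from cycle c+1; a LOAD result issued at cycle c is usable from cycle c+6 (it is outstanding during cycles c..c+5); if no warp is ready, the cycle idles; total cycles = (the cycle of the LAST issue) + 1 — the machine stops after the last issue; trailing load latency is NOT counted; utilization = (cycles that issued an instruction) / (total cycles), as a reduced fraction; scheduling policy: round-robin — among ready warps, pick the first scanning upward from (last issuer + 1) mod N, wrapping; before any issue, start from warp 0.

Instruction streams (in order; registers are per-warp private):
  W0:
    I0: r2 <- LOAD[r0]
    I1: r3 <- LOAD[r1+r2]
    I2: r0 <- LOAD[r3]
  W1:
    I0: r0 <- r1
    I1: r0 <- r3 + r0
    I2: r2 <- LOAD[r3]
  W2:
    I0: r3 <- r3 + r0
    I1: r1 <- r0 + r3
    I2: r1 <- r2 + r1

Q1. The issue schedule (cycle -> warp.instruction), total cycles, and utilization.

cycle 0: W0.I0
cycle 1: W1.I0
cycle 2: W2.I0
cycle 3: W1.I1
cycle 4: W2.I1
cycle 5: W1.I2
cycle 6: W2.I2
cycle 7: W0.I1
cycle 8: idle
cycle 9: idle
cycle 10: idle
cycle 11: idle
cycle 12: idle
cycle 13: W0.I2

Answer: 14 cycles, utilization 9/14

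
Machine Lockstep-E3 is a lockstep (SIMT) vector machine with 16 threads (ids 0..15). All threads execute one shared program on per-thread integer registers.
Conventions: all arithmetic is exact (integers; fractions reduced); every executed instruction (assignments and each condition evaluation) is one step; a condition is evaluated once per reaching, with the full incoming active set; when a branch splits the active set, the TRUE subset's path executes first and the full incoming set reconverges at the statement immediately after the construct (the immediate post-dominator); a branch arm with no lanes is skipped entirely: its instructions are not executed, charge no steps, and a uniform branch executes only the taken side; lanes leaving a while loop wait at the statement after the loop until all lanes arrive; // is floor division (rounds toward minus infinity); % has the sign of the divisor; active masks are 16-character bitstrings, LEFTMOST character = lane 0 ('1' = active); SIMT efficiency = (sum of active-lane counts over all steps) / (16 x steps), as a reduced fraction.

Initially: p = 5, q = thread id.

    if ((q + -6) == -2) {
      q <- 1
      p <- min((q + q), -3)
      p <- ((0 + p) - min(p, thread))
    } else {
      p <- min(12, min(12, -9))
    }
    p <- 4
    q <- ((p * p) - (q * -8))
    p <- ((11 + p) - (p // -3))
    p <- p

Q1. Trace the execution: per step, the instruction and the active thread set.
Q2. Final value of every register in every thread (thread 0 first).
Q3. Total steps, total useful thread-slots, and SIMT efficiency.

step 0: eval ((q + -6) == -2)        1111111111111111
step 1: q <- 1                       0000100000000000
step 2: p <- min((q + q), -3)        0000100000000000
step 3: p <- ((0 + p) - min(p, thread)) 0000100000000000
step 4: p <- min(12, min(12, -9))    1111011111111111
step 5: p <- 4                       1111111111111111
step 6: q <- ((p * p) - (q * -8))    1111111111111111
step 7: p <- ((11 + p) - (p // -3))  1111111111111111
step 8: p <- p                       1111111111111111

Answer: 9 steps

p: 17,17,17,17,17,17,17,17,17,17,17,17,17,17,17,17
q: 16,24,32,40,24,56,64,72,80,88,96,104,112,120,128,136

steps = 9; useful = 98; efficiency = 98/144 = 49/72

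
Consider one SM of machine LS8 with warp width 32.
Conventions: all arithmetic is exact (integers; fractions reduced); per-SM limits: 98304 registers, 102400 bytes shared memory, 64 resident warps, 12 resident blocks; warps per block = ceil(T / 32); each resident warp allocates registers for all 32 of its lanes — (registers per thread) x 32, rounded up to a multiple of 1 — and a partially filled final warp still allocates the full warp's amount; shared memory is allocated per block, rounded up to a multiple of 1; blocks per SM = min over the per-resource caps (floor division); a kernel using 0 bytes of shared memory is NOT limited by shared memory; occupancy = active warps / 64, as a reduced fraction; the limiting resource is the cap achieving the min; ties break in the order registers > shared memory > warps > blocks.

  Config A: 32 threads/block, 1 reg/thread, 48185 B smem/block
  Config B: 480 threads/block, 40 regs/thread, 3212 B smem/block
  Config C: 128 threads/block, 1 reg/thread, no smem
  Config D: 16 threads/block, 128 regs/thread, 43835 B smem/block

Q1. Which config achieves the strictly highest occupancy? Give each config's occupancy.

occupancies: A 1/32, B 15/16, C 3/4, D 1/32

Answer: B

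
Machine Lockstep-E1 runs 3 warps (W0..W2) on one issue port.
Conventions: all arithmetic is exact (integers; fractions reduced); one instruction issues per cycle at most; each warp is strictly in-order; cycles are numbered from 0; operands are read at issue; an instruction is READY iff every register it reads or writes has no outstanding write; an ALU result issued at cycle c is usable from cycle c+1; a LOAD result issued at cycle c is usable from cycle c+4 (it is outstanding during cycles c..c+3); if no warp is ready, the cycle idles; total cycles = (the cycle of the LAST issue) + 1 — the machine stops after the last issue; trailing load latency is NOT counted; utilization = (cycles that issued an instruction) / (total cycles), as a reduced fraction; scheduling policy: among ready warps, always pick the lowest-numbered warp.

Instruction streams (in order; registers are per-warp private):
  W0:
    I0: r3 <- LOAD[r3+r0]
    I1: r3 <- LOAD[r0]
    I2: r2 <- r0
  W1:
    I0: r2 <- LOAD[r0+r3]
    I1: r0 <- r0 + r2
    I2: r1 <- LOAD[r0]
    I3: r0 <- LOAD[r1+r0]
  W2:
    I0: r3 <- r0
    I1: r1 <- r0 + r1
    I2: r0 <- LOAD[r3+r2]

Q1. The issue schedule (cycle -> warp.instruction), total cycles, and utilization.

cycle 0: W0.I0
cycle 1: W1.I0
cycle 2: W2.I0
cycle 3: W2.I1
cycle 4: W0.I1
cycle 5: W0.I2
cycle 6: W1.I1
cycle 7: W1.I2
cycle 8: W2.I2
cycle 9: idle
cycle 10: idle
cycle 11: W1.I3

Answer: 12 cycles, utilization 5/6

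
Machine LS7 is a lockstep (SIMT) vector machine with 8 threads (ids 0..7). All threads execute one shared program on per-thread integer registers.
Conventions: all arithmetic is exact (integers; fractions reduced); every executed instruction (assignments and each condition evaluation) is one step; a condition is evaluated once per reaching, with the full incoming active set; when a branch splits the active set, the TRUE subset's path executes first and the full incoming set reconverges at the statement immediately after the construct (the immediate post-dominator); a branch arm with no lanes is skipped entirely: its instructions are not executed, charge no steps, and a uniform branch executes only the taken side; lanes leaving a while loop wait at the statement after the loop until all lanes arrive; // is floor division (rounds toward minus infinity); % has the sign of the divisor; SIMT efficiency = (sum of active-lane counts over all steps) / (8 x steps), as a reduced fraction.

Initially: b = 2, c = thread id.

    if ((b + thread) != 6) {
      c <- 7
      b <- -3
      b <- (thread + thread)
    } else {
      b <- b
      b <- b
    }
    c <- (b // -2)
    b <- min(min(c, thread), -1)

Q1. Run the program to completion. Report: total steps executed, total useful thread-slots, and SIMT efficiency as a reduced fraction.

Answer: 8 steps, 47 useful, 47/64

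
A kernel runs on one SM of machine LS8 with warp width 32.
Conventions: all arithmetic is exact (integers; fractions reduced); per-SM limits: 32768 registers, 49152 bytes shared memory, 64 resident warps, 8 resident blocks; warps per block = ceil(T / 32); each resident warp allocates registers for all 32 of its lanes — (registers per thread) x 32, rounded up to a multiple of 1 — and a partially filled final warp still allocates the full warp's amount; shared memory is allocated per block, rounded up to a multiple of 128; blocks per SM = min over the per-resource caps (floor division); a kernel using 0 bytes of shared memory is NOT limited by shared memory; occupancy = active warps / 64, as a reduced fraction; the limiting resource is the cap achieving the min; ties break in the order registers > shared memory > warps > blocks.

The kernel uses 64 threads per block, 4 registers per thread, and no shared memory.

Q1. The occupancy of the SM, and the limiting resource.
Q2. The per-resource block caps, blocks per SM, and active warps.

Answer: occupancy 1/4, limited by blocks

registers: 128 blocks
shared memory: no limit (kernel uses none)
warps: 32 blocks
blocks: 8 blocks

Answer: 8 blocks, 16 active warps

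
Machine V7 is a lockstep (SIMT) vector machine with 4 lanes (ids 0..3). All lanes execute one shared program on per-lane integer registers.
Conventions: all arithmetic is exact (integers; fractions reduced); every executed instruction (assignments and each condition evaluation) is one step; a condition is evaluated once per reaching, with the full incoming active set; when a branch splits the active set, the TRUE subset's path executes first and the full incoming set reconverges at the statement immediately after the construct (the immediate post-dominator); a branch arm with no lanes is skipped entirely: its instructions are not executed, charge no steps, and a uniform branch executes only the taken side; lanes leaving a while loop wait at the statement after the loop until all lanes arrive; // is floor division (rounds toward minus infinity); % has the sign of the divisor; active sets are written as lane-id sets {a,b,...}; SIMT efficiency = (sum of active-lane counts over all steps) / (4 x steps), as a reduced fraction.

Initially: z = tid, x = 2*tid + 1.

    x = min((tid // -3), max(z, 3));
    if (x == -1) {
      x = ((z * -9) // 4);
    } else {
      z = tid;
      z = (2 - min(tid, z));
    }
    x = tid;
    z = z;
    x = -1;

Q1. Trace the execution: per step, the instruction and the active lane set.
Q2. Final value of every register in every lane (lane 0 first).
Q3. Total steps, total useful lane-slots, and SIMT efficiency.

step 0: x <- min((tid // -3), max(z, 3)) {0,1,2,3}
step 1: eval (x == -1)               {0,1,2,3}
step 2: x <- ((z * -9) // 4)         {1,2,3}
step 3: z <- tid                     {0}
step 4: z <- (2 - min(tid, z))       {0}
step 5: x <- tid                     {0,1,2,3}
step 6: z <- z                       {0,1,2,3}
step 7: x <- -1                      {0,1,2,3}

Answer: 8 steps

z: 2,1,2,3
x: -1,-1,-1,-1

steps = 8; useful = 25; efficiency = 25/32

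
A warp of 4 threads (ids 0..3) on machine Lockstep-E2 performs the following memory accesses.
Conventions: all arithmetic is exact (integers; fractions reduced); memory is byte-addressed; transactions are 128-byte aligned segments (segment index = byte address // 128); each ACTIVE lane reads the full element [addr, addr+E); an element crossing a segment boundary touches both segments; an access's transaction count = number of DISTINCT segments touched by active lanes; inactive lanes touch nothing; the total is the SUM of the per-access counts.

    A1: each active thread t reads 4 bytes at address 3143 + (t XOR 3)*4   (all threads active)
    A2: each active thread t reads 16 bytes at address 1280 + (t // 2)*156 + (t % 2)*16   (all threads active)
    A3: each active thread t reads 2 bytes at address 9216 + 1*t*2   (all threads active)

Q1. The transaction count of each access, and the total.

A1: 1 transaction
A2: 2 transactions
A3: 1 transaction

Answer: 1,2,1; total 4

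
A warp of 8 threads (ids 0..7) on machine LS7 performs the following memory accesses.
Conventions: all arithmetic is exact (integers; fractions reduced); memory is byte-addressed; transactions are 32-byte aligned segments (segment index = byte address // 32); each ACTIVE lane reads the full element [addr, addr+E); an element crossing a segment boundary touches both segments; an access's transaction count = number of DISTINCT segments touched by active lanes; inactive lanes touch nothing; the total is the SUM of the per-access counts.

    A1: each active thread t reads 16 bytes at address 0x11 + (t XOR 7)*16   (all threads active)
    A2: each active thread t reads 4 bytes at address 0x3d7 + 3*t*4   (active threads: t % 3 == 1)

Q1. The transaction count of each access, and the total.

A1: 5 transactions
A2: 3 transactions

Answer: 5,3; total 8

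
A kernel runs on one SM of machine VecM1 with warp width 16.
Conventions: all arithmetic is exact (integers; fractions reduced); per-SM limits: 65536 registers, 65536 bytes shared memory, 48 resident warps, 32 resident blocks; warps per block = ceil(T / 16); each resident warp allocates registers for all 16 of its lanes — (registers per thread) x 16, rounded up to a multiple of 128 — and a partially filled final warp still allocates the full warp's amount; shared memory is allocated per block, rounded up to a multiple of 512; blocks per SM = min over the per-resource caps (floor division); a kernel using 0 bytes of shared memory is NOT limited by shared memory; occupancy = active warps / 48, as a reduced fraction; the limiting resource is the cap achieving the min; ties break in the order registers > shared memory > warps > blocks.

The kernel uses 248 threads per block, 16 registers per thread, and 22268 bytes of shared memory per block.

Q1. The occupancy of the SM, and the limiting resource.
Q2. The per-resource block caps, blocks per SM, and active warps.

Answer: occupancy 2/3, limited by shared memory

registers: 16 blocks
shared memory: 2 blocks
warps: 3 blocks
blocks: 32 blocks

Answer: 2 blocks, 32 active warps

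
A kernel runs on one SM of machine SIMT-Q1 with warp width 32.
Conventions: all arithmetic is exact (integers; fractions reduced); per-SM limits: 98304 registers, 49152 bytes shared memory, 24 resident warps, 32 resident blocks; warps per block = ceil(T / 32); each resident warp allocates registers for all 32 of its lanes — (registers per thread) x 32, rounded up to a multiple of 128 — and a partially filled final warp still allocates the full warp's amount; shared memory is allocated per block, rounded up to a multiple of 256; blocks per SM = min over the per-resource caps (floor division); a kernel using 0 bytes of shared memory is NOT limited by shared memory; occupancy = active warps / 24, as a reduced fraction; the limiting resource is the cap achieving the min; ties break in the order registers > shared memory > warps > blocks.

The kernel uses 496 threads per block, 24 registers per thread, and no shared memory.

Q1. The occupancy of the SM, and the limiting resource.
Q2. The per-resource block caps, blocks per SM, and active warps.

Answer: occupancy 2/3, limited by warps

registers: 8 blocks
shared memory: no limit (kernel uses none)
warps: 1 block
blocks: 32 blocks

Answer: 1 block, 16 active warps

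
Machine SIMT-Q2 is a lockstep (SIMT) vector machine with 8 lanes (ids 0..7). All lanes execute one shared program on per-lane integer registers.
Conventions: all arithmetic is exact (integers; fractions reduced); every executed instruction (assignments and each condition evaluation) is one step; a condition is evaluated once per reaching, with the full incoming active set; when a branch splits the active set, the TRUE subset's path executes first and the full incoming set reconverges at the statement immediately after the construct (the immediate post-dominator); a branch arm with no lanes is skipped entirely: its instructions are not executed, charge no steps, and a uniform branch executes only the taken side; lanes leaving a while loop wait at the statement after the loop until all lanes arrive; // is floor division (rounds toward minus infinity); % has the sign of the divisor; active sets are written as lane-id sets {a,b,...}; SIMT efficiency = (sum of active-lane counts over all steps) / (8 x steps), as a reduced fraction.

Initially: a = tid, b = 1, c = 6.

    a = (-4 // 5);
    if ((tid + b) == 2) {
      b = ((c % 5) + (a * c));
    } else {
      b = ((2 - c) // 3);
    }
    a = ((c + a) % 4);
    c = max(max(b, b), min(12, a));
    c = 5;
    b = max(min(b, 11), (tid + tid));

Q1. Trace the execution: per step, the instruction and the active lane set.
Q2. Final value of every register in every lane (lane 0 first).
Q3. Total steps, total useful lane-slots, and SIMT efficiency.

step 0: a <- (-4 // 5)               {0,1,2,3,4,5,6,7}
step 1: eval ((tid + b) == 2)        {0,1,2,3,4,5,6,7}
step 2: b <- ((c % 5) + (a * c))     {1}
step 3: b <- ((2 - c) // 3)          {0,2,3,4,5,6,7}
step 4: a <- ((c + a) % 4)           {0,1,2,3,4,5,6,7}
step 5: c <- max(max(b, b), min(12, a)) {0,1,2,3,4,5,6,7}
step 6: c <- 5                       {0,1,2,3,4,5,6,7}
step 7: b <- max(min(b, 11), (tid + tid)) {0,1,2,3,4,5,6,7}

Answer: 8 steps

a: 1,1,1,1,1,1,1,1
b: 0,2,4,6,8,10,12,14
c: 5,5,5,5,5,5,5,5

steps = 8; useful = 56; efficiency = 56/64 = 7/8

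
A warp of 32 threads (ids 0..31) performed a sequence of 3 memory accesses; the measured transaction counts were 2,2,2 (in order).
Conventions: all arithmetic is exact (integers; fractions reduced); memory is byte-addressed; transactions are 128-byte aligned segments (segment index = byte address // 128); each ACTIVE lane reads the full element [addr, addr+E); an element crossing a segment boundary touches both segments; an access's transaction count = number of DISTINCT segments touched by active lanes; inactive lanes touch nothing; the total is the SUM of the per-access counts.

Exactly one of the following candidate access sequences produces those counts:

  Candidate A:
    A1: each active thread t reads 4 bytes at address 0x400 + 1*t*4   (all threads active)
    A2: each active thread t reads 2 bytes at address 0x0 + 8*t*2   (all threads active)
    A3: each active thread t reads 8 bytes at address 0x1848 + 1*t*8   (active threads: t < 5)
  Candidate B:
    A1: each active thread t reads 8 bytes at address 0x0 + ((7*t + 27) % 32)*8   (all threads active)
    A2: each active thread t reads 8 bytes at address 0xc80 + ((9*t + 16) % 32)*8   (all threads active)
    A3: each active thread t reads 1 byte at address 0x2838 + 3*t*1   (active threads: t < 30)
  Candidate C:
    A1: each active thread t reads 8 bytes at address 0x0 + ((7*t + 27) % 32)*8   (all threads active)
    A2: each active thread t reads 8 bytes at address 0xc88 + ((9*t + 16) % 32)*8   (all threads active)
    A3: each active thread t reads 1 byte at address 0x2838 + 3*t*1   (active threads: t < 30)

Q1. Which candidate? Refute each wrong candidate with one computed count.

A: A1 gives 1 transaction, not 2
C: A2 gives 3 transactions, not 2
B: all counts match (2,2,2)

Answer: B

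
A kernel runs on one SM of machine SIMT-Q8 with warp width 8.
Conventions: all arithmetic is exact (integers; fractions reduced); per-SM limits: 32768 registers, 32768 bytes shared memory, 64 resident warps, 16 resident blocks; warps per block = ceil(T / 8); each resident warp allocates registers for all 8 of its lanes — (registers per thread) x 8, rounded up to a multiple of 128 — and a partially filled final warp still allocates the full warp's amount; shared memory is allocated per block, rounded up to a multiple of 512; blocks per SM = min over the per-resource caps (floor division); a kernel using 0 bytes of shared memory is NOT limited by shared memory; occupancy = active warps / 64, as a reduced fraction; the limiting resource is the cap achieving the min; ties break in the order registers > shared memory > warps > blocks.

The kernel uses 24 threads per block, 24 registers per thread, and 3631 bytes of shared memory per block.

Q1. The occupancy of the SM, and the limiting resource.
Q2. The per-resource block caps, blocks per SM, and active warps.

Answer: occupancy 3/8, limited by shared memory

registers: 42 blocks
shared memory: 8 blocks
warps: 21 blocks
blocks: 16 blocks

Answer: 8 blocks, 24 active warps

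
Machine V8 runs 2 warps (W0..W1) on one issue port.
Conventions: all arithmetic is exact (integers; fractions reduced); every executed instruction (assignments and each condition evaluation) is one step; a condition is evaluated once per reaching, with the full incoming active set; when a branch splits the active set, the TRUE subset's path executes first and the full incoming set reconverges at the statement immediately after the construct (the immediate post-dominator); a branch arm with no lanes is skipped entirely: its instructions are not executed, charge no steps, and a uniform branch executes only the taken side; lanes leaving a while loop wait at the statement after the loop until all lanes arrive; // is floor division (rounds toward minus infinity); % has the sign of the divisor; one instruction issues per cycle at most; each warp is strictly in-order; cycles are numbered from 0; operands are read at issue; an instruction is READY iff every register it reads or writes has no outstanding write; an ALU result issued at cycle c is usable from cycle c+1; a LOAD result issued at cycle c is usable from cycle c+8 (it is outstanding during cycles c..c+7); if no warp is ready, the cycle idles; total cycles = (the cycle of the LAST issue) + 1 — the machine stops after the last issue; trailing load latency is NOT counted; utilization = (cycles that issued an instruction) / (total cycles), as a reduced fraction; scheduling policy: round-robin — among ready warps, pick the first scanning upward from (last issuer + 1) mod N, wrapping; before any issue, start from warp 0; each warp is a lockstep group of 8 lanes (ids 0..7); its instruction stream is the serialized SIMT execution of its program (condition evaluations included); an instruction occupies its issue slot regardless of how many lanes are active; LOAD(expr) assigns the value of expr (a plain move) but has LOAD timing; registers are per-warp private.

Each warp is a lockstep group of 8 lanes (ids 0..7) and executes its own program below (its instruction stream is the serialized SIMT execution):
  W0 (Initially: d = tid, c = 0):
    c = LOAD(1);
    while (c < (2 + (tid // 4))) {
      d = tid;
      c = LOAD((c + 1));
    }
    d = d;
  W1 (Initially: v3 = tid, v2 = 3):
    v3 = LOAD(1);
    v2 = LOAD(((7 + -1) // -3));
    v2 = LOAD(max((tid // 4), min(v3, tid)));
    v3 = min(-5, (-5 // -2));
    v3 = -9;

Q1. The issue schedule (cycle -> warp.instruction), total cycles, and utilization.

cycle 0: W0.I0
cycle 1: W1.I0
cycle 2: W1.I1
cycle 3: idle
cycle 4: idle
cycle 5: idle
cycle 6: idle
cycle 7: idle
cycle 8: W0.I1
cycle 9: W0.I2
cycle 10: W1.I2
cycle 11: W0.I3
cycle 12: W1.I3
cycle 13: W1.I4
cycle 14: idle
cycle 15: idle
cycle 16: idle
cycle 17: idle
cycle 18: idle
cycle 19: W0.I4
cycle 20: W0.I5
cycle 21: W0.I6
cycle 22: idle
cycle 23: idle
cycle 24: idle
cycle 25: idle
cycle 26: idle
cycle 27: idle
cycle 28: idle
cycle 29: W0.I7
cycle 30: W0.I8

Answer: 31 cycles, utilization 14/31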